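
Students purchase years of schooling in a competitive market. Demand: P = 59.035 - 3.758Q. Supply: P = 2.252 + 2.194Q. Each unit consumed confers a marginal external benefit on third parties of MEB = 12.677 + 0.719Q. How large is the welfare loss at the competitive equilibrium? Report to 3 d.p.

Market equilibrium (private): 2.252 + 2.194Q = 59.035 - 3.758Q → Q_m = 9.5402.
Social marginal benefit = demand + MEB = 71.712 - 3.039Q.
Set SMB = MC: 71.712 - 3.039Q = 2.252 + 2.194Q → Q* = 13.2735.
The loss is the area between SMB and MC from Q* to Q_m; with linear curves that's a triangle of height MEB(Q_m).
DWL = ½ × 3.7333 × 19.5364 = 36.4676.

DWL = 36.468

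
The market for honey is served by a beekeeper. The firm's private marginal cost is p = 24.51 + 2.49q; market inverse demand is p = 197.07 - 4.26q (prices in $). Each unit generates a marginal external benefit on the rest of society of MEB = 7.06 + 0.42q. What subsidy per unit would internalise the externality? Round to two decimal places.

subsidy = $18.98 per unit

Social marginal cost = private MC − MEB = 17.45 + 2.07q.
Set SMC = demand: 17.45 + 2.07q = 197.07 - 4.26q → q* = 28.3760.
The Pigouvian subsidy equals MEB at q*: 7.06 + 0.42×28.3760 = 18.9779.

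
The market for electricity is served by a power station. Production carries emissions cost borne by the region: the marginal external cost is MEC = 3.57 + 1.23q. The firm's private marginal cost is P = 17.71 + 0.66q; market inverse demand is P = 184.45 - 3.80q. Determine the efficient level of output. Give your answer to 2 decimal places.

Social marginal cost = private MC + MEC = 21.28 + 1.89q.
Set SMC = demand: 21.28 + 1.89q = 184.45 - 3.80q → q* = 28.6766.

q* = 28.68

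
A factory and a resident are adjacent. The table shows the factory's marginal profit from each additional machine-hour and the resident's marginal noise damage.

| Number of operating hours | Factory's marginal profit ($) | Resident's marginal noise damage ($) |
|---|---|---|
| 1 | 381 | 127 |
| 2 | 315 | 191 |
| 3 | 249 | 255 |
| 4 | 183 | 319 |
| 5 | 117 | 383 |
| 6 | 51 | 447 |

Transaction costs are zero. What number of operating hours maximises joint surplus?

Bargaining reaches the level where marginal profit last exceeds marginal noise damage.
That holds through level 2 (315 ≥ 191) but not at 3 (249 < 255).

2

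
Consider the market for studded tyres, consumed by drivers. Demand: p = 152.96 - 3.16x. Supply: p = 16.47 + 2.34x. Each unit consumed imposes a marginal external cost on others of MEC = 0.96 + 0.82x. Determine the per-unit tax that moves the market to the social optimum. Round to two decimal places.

tax = 18.54 per unit

Social marginal benefit = demand − MEC = 152.00 - 3.98x.
Set SMB = MC: 152.00 - 3.98x = 16.47 + 2.34x → x* = 21.4446.
The Pigouvian tax equals MEC at x*: 0.96 + 0.82×21.4446 = 18.5446.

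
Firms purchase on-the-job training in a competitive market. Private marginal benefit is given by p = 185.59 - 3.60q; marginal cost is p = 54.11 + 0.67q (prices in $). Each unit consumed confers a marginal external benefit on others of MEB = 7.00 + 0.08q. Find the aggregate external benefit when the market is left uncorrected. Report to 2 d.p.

Market equilibrium (private): 54.11 + 0.67q = 185.59 - 3.60q → q_m = 30.7916.
Total external benefit = ∫₀^{q_m} (7.00 + 0.08q) dq = 7.00×30.7916 + ½×0.08×30.7916² = 253.4661.

$253.47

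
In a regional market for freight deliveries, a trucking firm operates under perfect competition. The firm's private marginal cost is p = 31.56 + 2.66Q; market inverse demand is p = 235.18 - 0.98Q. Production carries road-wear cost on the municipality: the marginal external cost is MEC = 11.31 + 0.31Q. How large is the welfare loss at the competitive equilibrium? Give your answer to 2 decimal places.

Market equilibrium (private): 31.56 + 2.66Q = 235.18 - 0.98Q → Q_m = 55.9396.
Social marginal cost = private MC + MEC = 42.87 + 2.97Q.
Set SMC = demand: 42.87 + 2.97Q = 235.18 - 0.98Q → Q* = 48.6861.
Height of the DWL triangle at Q_m is SMC(Q_m) − demand(Q_m) = MEC(Q_m) = 28.6513.
DWL = ½ × 7.2535 × 28.6513 = 103.9111.

DWL = 103.91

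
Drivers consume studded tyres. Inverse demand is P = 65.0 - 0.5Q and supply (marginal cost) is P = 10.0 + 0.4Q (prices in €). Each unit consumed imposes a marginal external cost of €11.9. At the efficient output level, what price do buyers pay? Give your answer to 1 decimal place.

P = €41.1

Social marginal benefit = demand − MEC = 53.1 - 0.5Q.
Set SMB = MC: 53.1 - 0.5Q = 10.0 + 0.4Q → Q* = 47.8889.
Consumer price on the demand curve at Q*: 65.0 − 0.5×47.8889 = 41.0556.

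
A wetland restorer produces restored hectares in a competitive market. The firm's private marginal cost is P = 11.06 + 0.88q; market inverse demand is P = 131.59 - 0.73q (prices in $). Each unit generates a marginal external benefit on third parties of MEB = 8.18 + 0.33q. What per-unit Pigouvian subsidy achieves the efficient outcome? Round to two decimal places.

Social marginal cost = private MC − MEB = 2.88 + 0.55q.
Set SMC = demand: 2.88 + 0.55q = 131.59 - 0.73q → q* = 100.5547.
The Pigouvian subsidy equals MEB at q*: 8.18 + 0.33×100.5547 = 41.3631.

subsidy = $41.36 per unit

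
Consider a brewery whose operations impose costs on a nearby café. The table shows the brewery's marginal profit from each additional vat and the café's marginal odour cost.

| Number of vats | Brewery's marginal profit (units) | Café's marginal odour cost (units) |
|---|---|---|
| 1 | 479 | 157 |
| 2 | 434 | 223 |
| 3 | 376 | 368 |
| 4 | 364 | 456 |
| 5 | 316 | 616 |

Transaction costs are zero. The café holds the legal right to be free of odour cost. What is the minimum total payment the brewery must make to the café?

Efficient level: marginal profit ≥ marginal odour cost through level 3, so k* = 3.
With the café holding the right, the brewery must at least compensate total damage at k*: 157 + 223 + 368 = 748.

748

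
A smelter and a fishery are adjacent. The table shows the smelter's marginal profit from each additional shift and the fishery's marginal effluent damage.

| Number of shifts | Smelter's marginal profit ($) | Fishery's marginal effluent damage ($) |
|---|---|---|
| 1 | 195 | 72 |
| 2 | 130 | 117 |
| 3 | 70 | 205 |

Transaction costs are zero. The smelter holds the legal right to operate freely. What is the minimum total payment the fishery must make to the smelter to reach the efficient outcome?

Left alone the smelter would choose level 3 (marginal profit stays positive).
Efficient level: k* = 2 (marginal profit ≥ marginal effluent damage through 2).
The fishery must at least cover the smelter's forgone profit from cutting 3→2: 70 = 70.

$70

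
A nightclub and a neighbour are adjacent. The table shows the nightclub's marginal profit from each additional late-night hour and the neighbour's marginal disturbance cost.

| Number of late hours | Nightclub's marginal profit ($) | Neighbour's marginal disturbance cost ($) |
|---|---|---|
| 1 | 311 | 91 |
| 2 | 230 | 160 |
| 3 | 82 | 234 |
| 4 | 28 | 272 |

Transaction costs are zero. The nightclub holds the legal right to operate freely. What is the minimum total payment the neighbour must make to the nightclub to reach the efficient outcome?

$110

Left alone the nightclub would choose level 4 (marginal profit stays positive).
Efficient level: k* = 2 (marginal profit ≥ marginal disturbance cost through 2).
The neighbour must at least cover the nightclub's forgone profit from cutting 4→2: 82 + 28 = 110.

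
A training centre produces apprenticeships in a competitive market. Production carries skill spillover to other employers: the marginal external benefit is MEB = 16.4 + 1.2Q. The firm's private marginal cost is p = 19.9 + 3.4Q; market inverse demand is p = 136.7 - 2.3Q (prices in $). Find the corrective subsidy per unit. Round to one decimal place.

Social marginal cost = private MC − MEB = 3.5 + 2.2Q.
Set SMC = demand: 3.5 + 2.2Q = 136.7 - 2.3Q → Q* = 29.6000.
The Pigouvian subsidy equals MEB at Q*: 16.4 + 1.2×29.6000 = 51.9200.

subsidy = $51.9 per unit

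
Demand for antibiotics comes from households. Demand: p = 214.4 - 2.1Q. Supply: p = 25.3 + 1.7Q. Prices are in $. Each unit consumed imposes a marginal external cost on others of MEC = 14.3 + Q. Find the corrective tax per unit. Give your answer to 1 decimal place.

tax = $50.7 per unit

Social marginal benefit = demand − MEC = 200.1 - 3.1Q.
Set SMB = MC: 200.1 - 3.1Q = 25.3 + 1.7Q → Q* = 36.4167.
The Pigouvian tax equals MEC at Q*: 14.3 + 1.0×36.4167 = 50.7167.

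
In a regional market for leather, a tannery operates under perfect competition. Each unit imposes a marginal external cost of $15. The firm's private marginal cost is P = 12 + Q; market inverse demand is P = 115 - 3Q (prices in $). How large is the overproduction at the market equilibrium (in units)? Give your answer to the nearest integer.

4 units

Market equilibrium (private): 12 + Q = 115 - 3Q → Q_m = 25.7500.
Social marginal cost = private MC + MEC = 27 + Q.
Set SMC = demand: 27 + Q = 115 - 3Q → Q* = 22.0000.
Gap = |25.7500 − 22.0000| = 3.7500.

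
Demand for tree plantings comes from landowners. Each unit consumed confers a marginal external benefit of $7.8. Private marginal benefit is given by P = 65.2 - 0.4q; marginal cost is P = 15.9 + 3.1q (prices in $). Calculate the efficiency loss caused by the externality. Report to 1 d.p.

DWL = $8.7

Market equilibrium (private): 15.9 + 3.1q = 65.2 - 0.4q → q_m = 14.0857.
Social marginal benefit = demand + MEB = 73.0 - 0.4q.
Set SMB = MC: 73.0 - 0.4q = 15.9 + 3.1q → q* = 16.3143.
Height of the DWL triangle at q_m is SMB(q_m) − MC(q_m) = MEB(q_m) = 7.8000.
DWL = ½ × 2.2286 × 7.8000 = 8.6915.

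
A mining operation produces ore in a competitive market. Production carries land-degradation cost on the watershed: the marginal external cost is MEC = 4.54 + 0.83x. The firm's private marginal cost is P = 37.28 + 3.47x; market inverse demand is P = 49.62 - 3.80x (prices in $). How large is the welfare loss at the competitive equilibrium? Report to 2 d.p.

Market equilibrium (private): 37.28 + 3.47x = 49.62 - 3.80x → x_m = 1.6974.
Social marginal cost = private MC + MEC = 41.82 + 4.30x.
Set SMC = demand: 41.82 + 4.30x = 49.62 - 3.80x → x* = 0.9630.
The loss is the area between SMC and demand from x* to x_m; with linear curves that's a triangle of height MEC(x_m).
DWL = ½ × 0.7344 × 5.9488 = 2.1844.

DWL = $2.18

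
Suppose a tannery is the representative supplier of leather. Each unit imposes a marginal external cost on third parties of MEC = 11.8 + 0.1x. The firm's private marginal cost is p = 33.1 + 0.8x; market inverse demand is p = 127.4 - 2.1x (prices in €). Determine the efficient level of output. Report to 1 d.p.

Social marginal cost = private MC + MEC = 44.9 + 0.9x.
Set SMC = demand: 44.9 + 0.9x = 127.4 - 2.1x → x* = 27.5000.

x* = 27.5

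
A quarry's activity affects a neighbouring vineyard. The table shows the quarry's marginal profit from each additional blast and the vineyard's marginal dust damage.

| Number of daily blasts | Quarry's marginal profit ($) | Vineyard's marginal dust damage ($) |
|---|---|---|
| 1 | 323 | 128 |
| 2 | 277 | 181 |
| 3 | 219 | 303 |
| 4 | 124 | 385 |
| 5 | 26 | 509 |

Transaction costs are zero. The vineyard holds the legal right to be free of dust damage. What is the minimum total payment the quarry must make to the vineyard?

Efficient level: marginal profit ≥ marginal dust damage through level 2, so k* = 2.
With the vineyard holding the right, the quarry must at least compensate total damage at k*: 128 + 181 = 309.

$309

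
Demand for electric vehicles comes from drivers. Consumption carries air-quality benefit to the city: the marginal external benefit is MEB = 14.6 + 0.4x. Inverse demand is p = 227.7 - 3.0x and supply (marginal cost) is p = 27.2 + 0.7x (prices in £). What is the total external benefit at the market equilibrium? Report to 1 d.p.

£1378.5

Market equilibrium (private): 27.2 + 0.7x = 227.7 - 3.0x → x_m = 54.1892.
Total external benefit = ∫₀^{x_m} (14.6 + 0.4x) dx = 14.6×54.1892 + ½×0.4×54.1892² = 1378.4562.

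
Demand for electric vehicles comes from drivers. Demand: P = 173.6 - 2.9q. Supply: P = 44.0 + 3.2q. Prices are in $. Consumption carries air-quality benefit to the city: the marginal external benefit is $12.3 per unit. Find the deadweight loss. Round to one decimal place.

DWL = $12.4

Market equilibrium (private): 44.0 + 3.2q = 173.6 - 2.9q → q_m = 21.2459.
Social marginal benefit = demand + MEB = 185.9 - 2.9q.
Set SMB = MC: 185.9 - 2.9q = 44.0 + 3.2q → q* = 23.2623.
Between q* and q_m the wedge SMB − MC runs linearly from 0 to MEB(q_m), so the loss is a triangle.
DWL = ½ × 2.0164 × 12.3000 = 12.4009.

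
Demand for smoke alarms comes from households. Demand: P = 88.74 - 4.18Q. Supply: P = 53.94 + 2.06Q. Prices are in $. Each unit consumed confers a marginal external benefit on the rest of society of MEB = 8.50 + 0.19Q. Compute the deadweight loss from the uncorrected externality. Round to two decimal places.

Market equilibrium (private): 53.94 + 2.06Q = 88.74 - 4.18Q → Q_m = 5.5769.
Social marginal benefit = demand + MEB = 97.24 - 3.99Q.
Set SMB = MC: 97.24 - 3.99Q = 53.94 + 2.06Q → Q* = 7.1570.
Between Q* and Q_m the wedge SMB − MC runs linearly from 0 to MEB(Q_m), so the loss is a triangle.
DWL = ½ × 1.5801 × 9.5596 = 7.5526.

DWL = $7.55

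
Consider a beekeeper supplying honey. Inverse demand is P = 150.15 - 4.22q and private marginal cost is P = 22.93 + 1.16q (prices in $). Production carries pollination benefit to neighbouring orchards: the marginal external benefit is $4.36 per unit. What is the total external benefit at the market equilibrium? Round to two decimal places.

Market equilibrium (private): 22.93 + 1.16q = 150.15 - 4.22q → q_m = 23.6468.
Total external benefit = MEB × q_m = 4.36 × 23.6468 = 103.1000.

$103.10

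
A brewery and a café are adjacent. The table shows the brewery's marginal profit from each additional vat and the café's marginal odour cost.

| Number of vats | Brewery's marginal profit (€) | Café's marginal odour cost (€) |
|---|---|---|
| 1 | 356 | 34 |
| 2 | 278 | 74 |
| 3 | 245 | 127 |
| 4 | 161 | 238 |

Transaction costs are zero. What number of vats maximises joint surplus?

3

Bargaining reaches the level where marginal profit last exceeds marginal odour cost.
That holds through level 3 (245 ≥ 127) but not at 4 (161 < 238).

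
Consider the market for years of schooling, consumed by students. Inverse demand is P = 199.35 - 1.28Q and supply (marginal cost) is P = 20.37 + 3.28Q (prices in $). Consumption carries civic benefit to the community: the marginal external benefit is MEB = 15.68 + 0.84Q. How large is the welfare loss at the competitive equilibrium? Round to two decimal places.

DWL = $318.12

Market equilibrium (private): 20.37 + 3.28Q = 199.35 - 1.28Q → Q_m = 39.2500.
Social marginal benefit = demand + MEB = 215.03 - 0.44Q.
Set SMB = MC: 215.03 - 0.44Q = 20.37 + 3.28Q → Q* = 52.3280.
Height of the DWL triangle at Q_m is SMB(Q_m) − MC(Q_m) = MEB(Q_m) = 48.6500.
DWL = ½ × 13.0780 × 48.6500 = 318.1224.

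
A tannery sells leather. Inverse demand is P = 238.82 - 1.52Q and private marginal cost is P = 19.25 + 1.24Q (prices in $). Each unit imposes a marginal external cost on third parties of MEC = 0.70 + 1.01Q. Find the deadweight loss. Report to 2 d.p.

DWL = $871.23

Market equilibrium (private): 19.25 + 1.24Q = 238.82 - 1.52Q → Q_m = 79.5543.
Social marginal cost = private MC + MEC = 19.95 + 2.25Q.
Set SMC = demand: 19.95 + 2.25Q = 238.82 - 1.52Q → Q* = 58.0557.
Between Q* and Q_m the wedge SMC − demand runs linearly from 0 to MEC(Q_m), so the loss is a triangle.
DWL = ½ × 21.4986 × 81.0499 = 871.2297.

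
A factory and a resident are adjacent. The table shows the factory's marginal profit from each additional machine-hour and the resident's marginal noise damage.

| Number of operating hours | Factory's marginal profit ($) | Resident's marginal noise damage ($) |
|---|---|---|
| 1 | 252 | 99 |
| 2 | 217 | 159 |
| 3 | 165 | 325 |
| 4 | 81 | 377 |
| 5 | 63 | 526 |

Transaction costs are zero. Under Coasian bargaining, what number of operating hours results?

2

Bargaining reaches the level where marginal profit last exceeds marginal noise damage.
That holds through level 2 (217 ≥ 159) but not at 3 (165 < 325).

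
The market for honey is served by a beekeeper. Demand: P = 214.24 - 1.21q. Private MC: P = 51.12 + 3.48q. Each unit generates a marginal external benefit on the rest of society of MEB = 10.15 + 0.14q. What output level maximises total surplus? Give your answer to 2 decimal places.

Social marginal cost = private MC − MEB = 40.97 + 3.34q.
Set SMC = demand: 40.97 + 3.34q = 214.24 - 1.21q → q* = 38.0813.

q* = 38.08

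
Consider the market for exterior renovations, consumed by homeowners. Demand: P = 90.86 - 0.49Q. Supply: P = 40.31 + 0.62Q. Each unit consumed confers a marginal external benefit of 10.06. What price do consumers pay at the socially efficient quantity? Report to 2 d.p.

P = 64.10

Social marginal benefit = demand + MEB = 100.92 - 0.49Q.
Set SMB = MC: 100.92 - 0.49Q = 40.31 + 0.62Q → Q* = 54.6036.
Consumer price on the demand curve at Q*: 90.86 − 0.49×54.6036 = 64.1042.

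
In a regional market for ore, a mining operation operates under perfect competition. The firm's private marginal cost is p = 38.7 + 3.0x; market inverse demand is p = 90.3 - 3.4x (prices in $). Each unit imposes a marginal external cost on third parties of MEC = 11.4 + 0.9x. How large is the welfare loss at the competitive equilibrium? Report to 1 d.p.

DWL = $23.8

Market equilibrium (private): 38.7 + 3.0x = 90.3 - 3.4x → x_m = 8.0625.
Social marginal cost = private MC + MEC = 50.1 + 3.9x.
Set SMC = demand: 50.1 + 3.9x = 90.3 - 3.4x → x* = 5.5068.
Height of the DWL triangle at x_m is SMC(x_m) − demand(x_m) = MEC(x_m) = 18.6563.
DWL = ½ × 2.5557 × 18.6563 = 23.8400.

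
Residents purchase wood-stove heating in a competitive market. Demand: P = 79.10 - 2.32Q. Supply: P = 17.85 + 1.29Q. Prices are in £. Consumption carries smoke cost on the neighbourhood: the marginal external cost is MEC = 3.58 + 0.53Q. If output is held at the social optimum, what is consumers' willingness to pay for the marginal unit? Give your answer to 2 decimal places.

P = £46.78

Social marginal benefit = demand − MEC = 75.52 - 2.85Q.
Set SMB = MC: 75.52 - 2.85Q = 17.85 + 1.29Q → Q* = 13.9300.
Consumer price on the demand curve at Q*: 79.10 − 2.32×13.9300 = 46.7824.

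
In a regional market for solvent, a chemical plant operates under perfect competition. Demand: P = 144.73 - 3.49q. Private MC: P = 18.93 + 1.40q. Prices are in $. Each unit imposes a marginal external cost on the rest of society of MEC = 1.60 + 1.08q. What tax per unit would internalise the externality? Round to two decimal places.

Social marginal cost = private MC + MEC = 20.53 + 2.48q.
Set SMC = demand: 20.53 + 2.48q = 144.73 - 3.49q → q* = 20.8040.
The Pigouvian tax equals MEC at q*: 1.60 + 1.08×20.8040 = 24.0683.

tax = $24.07 per unit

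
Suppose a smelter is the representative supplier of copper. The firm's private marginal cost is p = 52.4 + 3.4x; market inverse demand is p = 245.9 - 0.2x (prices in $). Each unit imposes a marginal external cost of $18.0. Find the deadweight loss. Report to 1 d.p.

Market equilibrium (private): 52.4 + 3.4x = 245.9 - 0.2x → x_m = 53.7500.
Social marginal cost = private MC + MEC = 70.4 + 3.4x.
Set SMC = demand: 70.4 + 3.4x = 245.9 - 0.2x → x* = 48.7500.
The welfare-loss triangle has base |x_m − x*| and height MEC(x_m) (the vertical gap between SMC and demand is zero at x* and MEC at x_m).
DWL = ½ × 5.0000 × 18.0000 = 45.0000.

DWL = $45.0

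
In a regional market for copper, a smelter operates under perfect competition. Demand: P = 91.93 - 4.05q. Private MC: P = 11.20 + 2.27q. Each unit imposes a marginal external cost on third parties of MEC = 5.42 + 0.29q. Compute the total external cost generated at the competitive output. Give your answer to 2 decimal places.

92.89

Market equilibrium (private): 11.20 + 2.27q = 91.93 - 4.05q → q_m = 12.7737.
Total external cost = ∫₀^{q_m} (5.42 + 0.29q) dq = 5.42×12.7737 + ½×0.29×12.7737² = 92.8927.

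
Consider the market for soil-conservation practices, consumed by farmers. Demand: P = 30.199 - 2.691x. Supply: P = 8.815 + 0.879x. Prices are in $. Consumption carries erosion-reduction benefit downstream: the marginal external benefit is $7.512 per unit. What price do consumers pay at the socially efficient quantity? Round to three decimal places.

Social marginal benefit = demand + MEB = 37.711 - 2.691x.
Set SMB = MC: 37.711 - 2.691x = 8.815 + 0.879x → x* = 8.0941.
Consumer price on the demand curve at x*: 30.199 − 2.691×8.0941 = 8.4178.

P = $8.418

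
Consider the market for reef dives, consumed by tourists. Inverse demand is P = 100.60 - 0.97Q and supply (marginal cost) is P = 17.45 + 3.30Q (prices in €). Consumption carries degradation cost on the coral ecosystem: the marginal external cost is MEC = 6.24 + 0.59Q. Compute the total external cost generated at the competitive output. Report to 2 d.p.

Market equilibrium (private): 17.45 + 3.30Q = 100.60 - 0.97Q → Q_m = 19.4731.
Total external cost = ∫₀^{Q_m} (6.24 + 0.59Q) dQ = 6.24×19.4731 + ½×0.59×19.4731² = 233.3766.

€233.38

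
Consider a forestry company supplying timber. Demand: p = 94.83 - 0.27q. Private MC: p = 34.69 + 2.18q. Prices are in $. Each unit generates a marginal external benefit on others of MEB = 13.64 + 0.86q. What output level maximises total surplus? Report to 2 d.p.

q* = 46.40

Social marginal cost = private MC − MEB = 21.05 + 1.32q.
Set SMC = demand: 21.05 + 1.32q = 94.83 - 0.27q → q* = 46.4025.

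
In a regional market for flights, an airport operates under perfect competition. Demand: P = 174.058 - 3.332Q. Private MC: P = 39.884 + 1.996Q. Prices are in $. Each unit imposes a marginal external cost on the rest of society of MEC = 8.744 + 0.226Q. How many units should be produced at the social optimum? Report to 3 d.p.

Social marginal cost = private MC + MEC = 48.628 + 2.222Q.
Set SMC = demand: 48.628 + 2.222Q = 174.058 - 3.332Q → Q* = 22.5837.

Q* = 22.584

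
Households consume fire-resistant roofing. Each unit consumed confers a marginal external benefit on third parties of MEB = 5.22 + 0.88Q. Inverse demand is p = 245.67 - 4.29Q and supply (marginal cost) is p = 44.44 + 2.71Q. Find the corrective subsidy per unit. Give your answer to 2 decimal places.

Social marginal benefit = demand + MEB = 250.89 - 3.41Q.
Set SMB = MC: 250.89 - 3.41Q = 44.44 + 2.71Q → Q* = 33.7337.
The Pigouvian subsidy equals MEB at Q*: 5.22 + 0.88×33.7337 = 34.9057.

subsidy = 34.91 per unit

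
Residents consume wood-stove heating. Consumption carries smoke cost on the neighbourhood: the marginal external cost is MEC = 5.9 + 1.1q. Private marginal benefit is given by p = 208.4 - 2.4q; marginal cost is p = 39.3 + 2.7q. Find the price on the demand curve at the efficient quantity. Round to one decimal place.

Social marginal benefit = demand − MEC = 202.5 - 3.5q.
Set SMB = MC: 202.5 - 3.5q = 39.3 + 2.7q → q* = 26.3226.
Consumer price on the demand curve at q*: 208.4 − 2.4×26.3226 = 145.2258.

P = 145.2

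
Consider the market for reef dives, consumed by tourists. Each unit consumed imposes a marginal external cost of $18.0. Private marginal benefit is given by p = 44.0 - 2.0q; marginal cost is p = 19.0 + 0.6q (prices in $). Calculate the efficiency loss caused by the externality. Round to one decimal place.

Market equilibrium (private): 19.0 + 0.6q = 44.0 - 2.0q → q_m = 9.6154.
Social marginal benefit = demand − MEC = 26.0 - 2.0q.
Set SMB = MC: 26.0 - 2.0q = 19.0 + 0.6q → q* = 2.6923.
Height of the DWL triangle at q_m is MC(q_m) − SMB(q_m) = MEC(q_m) = 18.0000.
DWL = ½ × 6.9231 × 18.0000 = 62.3079.

DWL = $62.3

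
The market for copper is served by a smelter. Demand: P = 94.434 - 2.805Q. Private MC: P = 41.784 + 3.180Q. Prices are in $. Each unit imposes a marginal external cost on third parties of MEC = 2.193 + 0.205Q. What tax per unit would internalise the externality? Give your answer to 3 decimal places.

Social marginal cost = private MC + MEC = 43.977 + 3.385Q.
Set SMC = demand: 43.977 + 3.385Q = 94.434 - 2.805Q → Q* = 8.1514.
The Pigouvian tax equals MEC at Q*: 2.193 + 0.205×8.1514 = 3.8640.

tax = $3.864 per unit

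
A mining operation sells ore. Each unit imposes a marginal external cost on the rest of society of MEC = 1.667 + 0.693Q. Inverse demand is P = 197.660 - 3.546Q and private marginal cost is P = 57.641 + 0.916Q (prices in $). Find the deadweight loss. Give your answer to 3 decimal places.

DWL = $53.171

Market equilibrium (private): 57.641 + 0.916Q = 197.660 - 3.546Q → Q_m = 31.3803.
Social marginal cost = private MC + MEC = 59.308 + 1.609Q.
Set SMC = demand: 59.308 + 1.609Q = 197.660 - 3.546Q → Q* = 26.8384.
Between Q* and Q_m the wedge SMC − demand runs linearly from 0 to MEC(Q_m), so the loss is a triangle.
DWL = ½ × 4.5419 × 23.4136 = 53.1711.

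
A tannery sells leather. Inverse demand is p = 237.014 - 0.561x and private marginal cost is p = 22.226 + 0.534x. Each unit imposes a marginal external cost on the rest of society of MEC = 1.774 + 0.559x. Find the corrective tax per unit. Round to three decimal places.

Social marginal cost = private MC + MEC = 24.000 + 1.093x.
Set SMC = demand: 24.000 + 1.093x = 237.014 - 0.561x → x* = 128.7872.
The Pigouvian tax equals MEC at x*: 1.774 + 0.559×128.7872 = 73.7660.

tax = 73.766 per unit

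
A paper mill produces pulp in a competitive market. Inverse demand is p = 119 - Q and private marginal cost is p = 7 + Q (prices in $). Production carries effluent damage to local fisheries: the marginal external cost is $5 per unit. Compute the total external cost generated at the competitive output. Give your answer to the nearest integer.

Market equilibrium (private): 7 + Q = 119 - Q → Q_m = 56.0000.
Total external cost = MEC × Q_m = 5 × 56.0000 = 280.0000.

$280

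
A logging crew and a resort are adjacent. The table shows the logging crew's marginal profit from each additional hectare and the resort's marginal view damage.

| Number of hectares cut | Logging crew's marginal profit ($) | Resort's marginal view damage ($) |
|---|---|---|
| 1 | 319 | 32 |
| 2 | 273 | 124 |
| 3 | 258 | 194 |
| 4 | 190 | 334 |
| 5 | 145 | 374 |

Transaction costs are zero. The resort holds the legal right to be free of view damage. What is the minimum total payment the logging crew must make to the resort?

$350

Efficient level: marginal profit ≥ marginal view damage through level 3, so k* = 3.
With the resort holding the right, the logging crew must at least compensate total damage at k*: 32 + 124 + 194 = 350.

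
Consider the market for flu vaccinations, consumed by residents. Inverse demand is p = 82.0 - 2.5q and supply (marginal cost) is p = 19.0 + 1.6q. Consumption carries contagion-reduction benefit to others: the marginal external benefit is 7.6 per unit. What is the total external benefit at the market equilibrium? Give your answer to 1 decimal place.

116.8

Market equilibrium (private): 19.0 + 1.6q = 82.0 - 2.5q → q_m = 15.3659.
Total external benefit = MEB × q_m = 7.6 × 15.3659 = 116.7808.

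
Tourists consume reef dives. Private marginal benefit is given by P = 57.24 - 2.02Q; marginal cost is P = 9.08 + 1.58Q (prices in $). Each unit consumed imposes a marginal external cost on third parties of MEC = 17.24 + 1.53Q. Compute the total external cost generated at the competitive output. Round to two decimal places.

$367.54

Market equilibrium (private): 9.08 + 1.58Q = 57.24 - 2.02Q → Q_m = 13.3778.
Total external cost = ∫₀^{Q_m} (17.24 + 1.53Q) dQ = 17.24×13.3778 + ½×1.53×13.3778² = 367.5419.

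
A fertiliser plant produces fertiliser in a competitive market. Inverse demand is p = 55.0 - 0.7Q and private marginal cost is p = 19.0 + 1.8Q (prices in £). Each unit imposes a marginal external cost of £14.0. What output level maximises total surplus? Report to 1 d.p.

Q* = 8.8

Social marginal cost = private MC + MEC = 33.0 + 1.8Q.
Set SMC = demand: 33.0 + 1.8Q = 55.0 - 0.7Q → Q* = 8.8000.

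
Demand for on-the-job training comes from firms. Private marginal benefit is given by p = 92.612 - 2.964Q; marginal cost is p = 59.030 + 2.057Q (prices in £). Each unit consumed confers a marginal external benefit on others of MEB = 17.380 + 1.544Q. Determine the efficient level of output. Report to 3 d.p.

Q* = 14.657

Social marginal benefit = demand + MEB = 109.992 - 1.420Q.
Set SMB = MC: 109.992 - 1.420Q = 59.030 + 2.057Q → Q* = 14.6569.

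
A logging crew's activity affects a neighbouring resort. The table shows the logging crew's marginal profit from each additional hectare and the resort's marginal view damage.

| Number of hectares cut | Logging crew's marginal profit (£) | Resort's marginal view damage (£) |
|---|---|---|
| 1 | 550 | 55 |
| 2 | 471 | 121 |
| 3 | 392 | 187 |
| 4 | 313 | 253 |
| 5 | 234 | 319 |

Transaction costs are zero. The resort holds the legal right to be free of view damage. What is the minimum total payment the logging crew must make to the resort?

£616

Efficient level: marginal profit ≥ marginal view damage through level 4, so k* = 4.
With the resort holding the right, the logging crew must at least compensate total damage at k*: 55 + 121 + 187 + 253 = 616.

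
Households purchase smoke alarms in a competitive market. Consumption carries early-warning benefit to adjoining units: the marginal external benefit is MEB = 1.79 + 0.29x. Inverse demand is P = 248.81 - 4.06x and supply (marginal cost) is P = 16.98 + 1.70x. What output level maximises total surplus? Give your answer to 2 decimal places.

x* = 42.71

Social marginal benefit = demand + MEB = 250.60 - 3.77x.
Set SMB = MC: 250.60 - 3.77x = 16.98 + 1.70x → x* = 42.7093.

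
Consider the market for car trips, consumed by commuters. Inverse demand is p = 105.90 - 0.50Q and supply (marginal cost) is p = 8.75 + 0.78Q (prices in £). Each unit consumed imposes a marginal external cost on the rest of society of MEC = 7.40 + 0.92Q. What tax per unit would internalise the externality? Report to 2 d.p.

Social marginal benefit = demand − MEC = 98.50 - 1.42Q.
Set SMB = MC: 98.50 - 1.42Q = 8.75 + 0.78Q → Q* = 40.7955.
The Pigouvian tax equals MEC at Q*: 7.40 + 0.92×40.7955 = 44.9319.

tax = £44.93 per unit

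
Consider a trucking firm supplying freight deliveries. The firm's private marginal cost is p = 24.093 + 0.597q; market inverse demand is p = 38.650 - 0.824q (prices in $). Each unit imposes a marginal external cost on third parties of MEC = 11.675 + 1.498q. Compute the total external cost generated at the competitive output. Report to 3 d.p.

Market equilibrium (private): 24.093 + 0.597q = 38.650 - 0.824q → q_m = 10.2442.
Total external cost = ∫₀^{q_m} (11.675 + 1.498q) dq = 11.675×10.2442 + ½×1.498×10.2442² = 198.2038.

$198.204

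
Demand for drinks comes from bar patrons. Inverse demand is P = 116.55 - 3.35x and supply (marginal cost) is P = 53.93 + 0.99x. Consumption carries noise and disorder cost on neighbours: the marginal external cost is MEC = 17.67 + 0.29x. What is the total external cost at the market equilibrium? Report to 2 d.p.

285.14

Market equilibrium (private): 53.93 + 0.99x = 116.55 - 3.35x → x_m = 14.4286.
Total external cost = ∫₀^{x_m} (17.67 + 0.29x) dx = 17.67×14.4286 + ½×0.29×14.4286² = 285.1401.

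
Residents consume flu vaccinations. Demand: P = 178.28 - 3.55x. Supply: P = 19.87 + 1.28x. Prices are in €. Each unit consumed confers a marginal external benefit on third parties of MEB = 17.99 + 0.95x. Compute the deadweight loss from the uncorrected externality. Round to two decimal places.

Market equilibrium (private): 19.87 + 1.28x = 178.28 - 3.55x → x_m = 32.7971.
Social marginal benefit = demand + MEB = 196.27 - 2.60x.
Set SMB = MC: 196.27 - 2.60x = 19.87 + 1.28x → x* = 45.4639.
Between x* and x_m the wedge SMB − MC runs linearly from 0 to MEB(x_m), so the loss is a triangle.
DWL = ½ × 12.6668 × 49.1472 = 311.2689.

DWL = €311.27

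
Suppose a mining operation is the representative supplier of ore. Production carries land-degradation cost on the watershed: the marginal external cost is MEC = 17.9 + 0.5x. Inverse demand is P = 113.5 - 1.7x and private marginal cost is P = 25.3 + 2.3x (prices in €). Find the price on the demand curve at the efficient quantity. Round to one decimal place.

P = €86.9

Social marginal cost = private MC + MEC = 43.2 + 2.8x.
Set SMC = demand: 43.2 + 2.8x = 113.5 - 1.7x → x* = 15.6222.
Consumer price on the demand curve at x*: 113.5 − 1.7×15.6222 = 86.9423.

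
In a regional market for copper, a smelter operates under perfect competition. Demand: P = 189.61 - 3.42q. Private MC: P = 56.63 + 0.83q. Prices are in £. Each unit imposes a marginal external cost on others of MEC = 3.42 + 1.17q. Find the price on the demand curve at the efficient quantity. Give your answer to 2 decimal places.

P = £107.86

Social marginal cost = private MC + MEC = 60.05 + 2.00q.
Set SMC = demand: 60.05 + 2.00q = 189.61 - 3.42q → q* = 23.9041.
Consumer price on the demand curve at q*: 189.61 − 3.42×23.9041 = 107.8580.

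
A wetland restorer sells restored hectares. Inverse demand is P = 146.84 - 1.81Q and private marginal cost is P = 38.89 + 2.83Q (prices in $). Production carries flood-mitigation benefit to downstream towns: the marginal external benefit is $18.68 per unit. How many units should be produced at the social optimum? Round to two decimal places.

Social marginal cost = private MC − MEB = 20.21 + 2.83Q.
Set SMC = demand: 20.21 + 2.83Q = 146.84 - 1.81Q → Q* = 27.2909.

Q* = 27.29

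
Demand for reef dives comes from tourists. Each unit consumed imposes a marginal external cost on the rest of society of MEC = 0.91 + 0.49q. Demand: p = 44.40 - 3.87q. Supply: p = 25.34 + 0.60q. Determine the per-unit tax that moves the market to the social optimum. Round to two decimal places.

Social marginal benefit = demand − MEC = 43.49 - 4.36q.
Set SMB = MC: 43.49 - 4.36q = 25.34 + 0.60q → q* = 3.6593.
The Pigouvian tax equals MEC at q*: 0.91 + 0.49×3.6593 = 2.7031.

tax = 2.70 per unit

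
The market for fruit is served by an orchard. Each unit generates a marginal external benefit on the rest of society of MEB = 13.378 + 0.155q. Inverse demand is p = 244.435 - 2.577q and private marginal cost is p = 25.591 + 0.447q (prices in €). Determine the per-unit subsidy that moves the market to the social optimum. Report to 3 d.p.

Social marginal cost = private MC − MEB = 12.213 + 0.292q.
Set SMC = demand: 12.213 + 0.292q = 244.435 - 2.577q → q* = 80.9418.
The Pigouvian subsidy equals MEB at q*: 13.378 + 0.155×80.9418 = 25.9240.

subsidy = €25.924 per unit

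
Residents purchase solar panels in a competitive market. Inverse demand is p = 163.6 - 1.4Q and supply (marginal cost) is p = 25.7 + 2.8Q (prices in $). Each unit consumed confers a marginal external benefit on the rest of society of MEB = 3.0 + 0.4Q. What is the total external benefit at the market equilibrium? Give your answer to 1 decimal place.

$314.1

Market equilibrium (private): 25.7 + 2.8Q = 163.6 - 1.4Q → Q_m = 32.8333.
Total external benefit = ∫₀^{Q_m} (3.0 + 0.4Q) dQ = 3.0×32.8333 + ½×0.4×32.8333² = 314.1050.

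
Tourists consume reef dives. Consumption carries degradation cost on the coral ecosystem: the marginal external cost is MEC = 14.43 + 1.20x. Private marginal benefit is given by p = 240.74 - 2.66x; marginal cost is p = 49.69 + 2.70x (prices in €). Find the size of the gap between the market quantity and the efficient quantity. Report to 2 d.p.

Market equilibrium (private): 49.69 + 2.70x = 240.74 - 2.66x → x_m = 35.6437.
Social marginal benefit = demand − MEC = 226.31 - 3.86x.
Set SMB = MC: 226.31 - 3.86x = 49.69 + 2.70x → x* = 26.9238.
Gap = |35.6437 − 26.9238| = 8.7199.

8.72 units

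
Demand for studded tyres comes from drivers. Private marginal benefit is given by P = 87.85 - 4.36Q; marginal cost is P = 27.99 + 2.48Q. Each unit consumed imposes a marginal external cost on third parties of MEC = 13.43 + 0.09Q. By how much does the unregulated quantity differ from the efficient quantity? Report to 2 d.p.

2.05 units

Market equilibrium (private): 27.99 + 2.48Q = 87.85 - 4.36Q → Q_m = 8.7515.
Social marginal benefit = demand − MEC = 74.42 - 4.45Q.
Set SMB = MC: 74.42 - 4.45Q = 27.99 + 2.48Q → Q* = 6.6999.
Gap = |8.7515 − 6.6999| = 2.0516.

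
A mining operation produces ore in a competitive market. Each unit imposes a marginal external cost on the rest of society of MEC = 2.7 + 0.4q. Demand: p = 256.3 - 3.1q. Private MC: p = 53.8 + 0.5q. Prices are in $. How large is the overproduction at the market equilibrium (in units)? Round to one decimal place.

Market equilibrium (private): 53.8 + 0.5q = 256.3 - 3.1q → q_m = 56.2500.
Social marginal cost = private MC + MEC = 56.5 + 0.9q.
Set SMC = demand: 56.5 + 0.9q = 256.3 - 3.1q → q* = 49.9500.
Gap = |56.2500 − 49.9500| = 6.3000.

6.3 units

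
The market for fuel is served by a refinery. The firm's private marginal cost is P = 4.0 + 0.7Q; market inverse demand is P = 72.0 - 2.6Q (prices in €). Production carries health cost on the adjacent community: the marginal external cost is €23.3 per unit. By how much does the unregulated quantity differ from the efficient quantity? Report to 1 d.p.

7.1 units

Market equilibrium (private): 4.0 + 0.7Q = 72.0 - 2.6Q → Q_m = 20.6061.
Social marginal cost = private MC + MEC = 27.3 + 0.7Q.
Set SMC = demand: 27.3 + 0.7Q = 72.0 - 2.6Q → Q* = 13.5455.
Gap = |20.6061 − 13.5455| = 7.0606.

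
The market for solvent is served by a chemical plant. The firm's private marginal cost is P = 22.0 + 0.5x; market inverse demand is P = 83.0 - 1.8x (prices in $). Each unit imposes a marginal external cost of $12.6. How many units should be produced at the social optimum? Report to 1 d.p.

x* = 21.0

Social marginal cost = private MC + MEC = 34.6 + 0.5x.
Set SMC = demand: 34.6 + 0.5x = 83.0 - 1.8x → x* = 21.0435.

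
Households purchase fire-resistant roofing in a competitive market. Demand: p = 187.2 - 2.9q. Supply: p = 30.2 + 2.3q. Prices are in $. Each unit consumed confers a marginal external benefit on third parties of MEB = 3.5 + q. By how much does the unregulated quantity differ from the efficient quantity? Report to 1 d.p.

8.0 units

Market equilibrium (private): 30.2 + 2.3q = 187.2 - 2.9q → q_m = 30.1923.
Social marginal benefit = demand + MEB = 190.7 - 1.9q.
Set SMB = MC: 190.7 - 1.9q = 30.2 + 2.3q → q* = 38.2143.
Gap = |30.1923 − 38.2143| = 8.0220.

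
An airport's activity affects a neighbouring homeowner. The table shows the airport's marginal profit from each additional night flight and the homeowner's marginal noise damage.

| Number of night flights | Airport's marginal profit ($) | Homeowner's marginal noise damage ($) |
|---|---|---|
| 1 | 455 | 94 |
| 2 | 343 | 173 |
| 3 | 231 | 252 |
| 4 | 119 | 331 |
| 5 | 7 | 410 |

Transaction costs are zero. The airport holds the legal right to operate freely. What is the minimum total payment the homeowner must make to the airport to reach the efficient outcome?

Left alone the airport would choose level 5 (marginal profit stays positive).
Efficient level: k* = 2 (marginal profit ≥ marginal noise damage through 2).
The homeowner must at least cover the airport's forgone profit from cutting 5→2: 231 + 119 + 7 = 357.

$357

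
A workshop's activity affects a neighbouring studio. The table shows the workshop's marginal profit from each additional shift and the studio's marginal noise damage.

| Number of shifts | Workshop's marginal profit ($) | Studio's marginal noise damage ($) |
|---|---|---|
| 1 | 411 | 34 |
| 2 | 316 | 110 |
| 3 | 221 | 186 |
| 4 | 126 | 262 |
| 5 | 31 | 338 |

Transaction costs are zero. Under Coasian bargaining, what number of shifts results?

3

Bargaining reaches the level where marginal profit last exceeds marginal noise damage.
That holds through level 3 (221 ≥ 186) but not at 4 (126 < 262).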